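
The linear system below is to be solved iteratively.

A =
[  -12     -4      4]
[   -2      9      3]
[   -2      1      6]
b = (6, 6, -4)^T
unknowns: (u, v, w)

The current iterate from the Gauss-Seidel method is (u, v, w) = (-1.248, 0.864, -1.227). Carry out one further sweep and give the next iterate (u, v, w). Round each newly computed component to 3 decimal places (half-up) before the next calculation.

One sweep:
  u = (6 - (-4)·0.864 - (4)·-1.227) / (-12) = -1.197
  v = (6 - (-2)·-1.197 - (3)·-1.227) / (9) = 0.810
  w = (-4 - (-2)·-1.197 - (1)·0.810) / (6) = -1.201

(-1.197, 0.810, -1.201)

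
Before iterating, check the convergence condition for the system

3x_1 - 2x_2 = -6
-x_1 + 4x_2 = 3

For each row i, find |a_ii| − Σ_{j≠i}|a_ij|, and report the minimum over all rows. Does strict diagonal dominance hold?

1

row 1: |3| − (2) = 1
row 2: |4| − (1) = 3
minimum over rows = 1 → strictly diagonally dominant (convergence guaranteed)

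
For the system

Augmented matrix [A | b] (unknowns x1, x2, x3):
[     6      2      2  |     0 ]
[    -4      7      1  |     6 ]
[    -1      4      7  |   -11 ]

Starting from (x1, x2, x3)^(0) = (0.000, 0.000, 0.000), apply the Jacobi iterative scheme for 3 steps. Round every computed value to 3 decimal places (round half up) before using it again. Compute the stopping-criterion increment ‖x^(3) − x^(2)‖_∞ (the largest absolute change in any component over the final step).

Iteration 1:
  x1 = (0 - (2)·0.000 - (2)·0.000) / (6) = 0.000
  x2 = (6 - (-4)·0.000 - (1)·0.000) / (7) = 0.857
  x3 = (-11 - (-1)·0.000 - (4)·0.000) / (7) = -1.571
Iteration 2:
  x1 = (0 - (2)·0.857 - (2)·-1.571) / (6) = 0.238
  x2 = (6 - (-4)·0.000 - (1)·-1.571) / (7) = 1.082
  x3 = (-11 - (-1)·0.000 - (4)·0.857) / (7) = -2.061
Iteration 3:
  x1 = (0 - (2)·1.082 - (2)·-2.061) / (6) = 0.326
  x2 = (6 - (-4)·0.238 - (1)·-2.061) / (7) = 1.288
  x3 = (-11 - (-1)·0.238 - (4)·1.082) / (7) = -2.156
Change: (0.088, 0.206, -0.095) → max |·| = 0.206

0.206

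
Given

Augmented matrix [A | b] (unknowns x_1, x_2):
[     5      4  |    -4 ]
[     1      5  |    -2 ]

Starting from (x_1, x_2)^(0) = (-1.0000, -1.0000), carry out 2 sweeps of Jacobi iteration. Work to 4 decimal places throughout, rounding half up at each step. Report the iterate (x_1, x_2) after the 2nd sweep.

(-0.6400, -0.4000)

Iteration 1:
  x_1 = (-4 - (4)·-1.0000) / (5) = 0.0000
  x_2 = (-2 - (1)·-1.0000) / (5) = -0.2000
Iteration 2:
  x_1 = (-4 - (4)·-0.2000) / (5) = -0.6400
  x_2 = (-2 - (1)·0.0000) / (5) = -0.4000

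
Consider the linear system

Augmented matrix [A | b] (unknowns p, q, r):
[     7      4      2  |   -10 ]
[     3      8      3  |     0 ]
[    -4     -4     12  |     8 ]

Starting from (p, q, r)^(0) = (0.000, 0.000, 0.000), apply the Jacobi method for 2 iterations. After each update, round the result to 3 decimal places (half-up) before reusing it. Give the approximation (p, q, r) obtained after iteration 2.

(-1.619, 0.286, 0.190)

Iteration 1:
  p = (-10 - (4)·0.000 - (2)·0.000) / (7) = -1.429
  q = (0 - (3)·0.000 - (3)·0.000) / (8) = 0.000
  r = (8 - (-4)·0.000 - (-4)·0.000) / (12) = 0.667
Iteration 2:
  p = (-10 - (4)·0.000 - (2)·0.667) / (7) = -1.619
  q = (0 - (3)·-1.429 - (3)·0.667) / (8) = 0.286
  r = (8 - (-4)·-1.429 - (-4)·0.000) / (12) = 0.190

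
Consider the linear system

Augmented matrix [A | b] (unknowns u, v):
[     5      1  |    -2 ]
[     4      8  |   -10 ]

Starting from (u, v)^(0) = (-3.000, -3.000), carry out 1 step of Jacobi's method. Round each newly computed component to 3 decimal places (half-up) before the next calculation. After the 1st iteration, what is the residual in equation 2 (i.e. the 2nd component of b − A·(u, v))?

-12.800

Iteration 1:
  u = (-2 - (1)·-3.000) / (5) = 0.200
  v = (-10 - (4)·-3.000) / (8) = 0.250
Residual b − A·x = (-3.250, -12.800)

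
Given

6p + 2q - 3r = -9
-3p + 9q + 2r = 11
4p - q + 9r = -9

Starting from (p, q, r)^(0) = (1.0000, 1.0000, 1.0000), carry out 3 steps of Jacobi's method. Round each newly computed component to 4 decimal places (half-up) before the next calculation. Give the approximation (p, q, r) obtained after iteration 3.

Iteration 1:
  p = (-9 - (2)·1.0000 - (-3)·1.0000) / (6) = -1.3333
  q = (11 - (-3)·1.0000 - (2)·1.0000) / (9) = 1.3333
  r = (-9 - (4)·1.0000 - (-1)·1.0000) / (9) = -1.3333
Iteration 2:
  p = (-9 - (2)·1.3333 - (-3)·-1.3333) / (6) = -2.6111
  q = (11 - (-3)·-1.3333 - (2)·-1.3333) / (9) = 1.0741
  r = (-9 - (4)·-1.3333 - (-1)·1.3333) / (9) = -0.2593
Iteration 3:
  p = (-9 - (2)·1.0741 - (-3)·-0.2593) / (6) = -1.9877
  q = (11 - (-3)·-2.6111 - (2)·-0.2593) / (9) = 0.4095
  r = (-9 - (4)·-2.6111 - (-1)·1.0741) / (9) = 0.2798

(-1.9877, 0.4095, 0.2798)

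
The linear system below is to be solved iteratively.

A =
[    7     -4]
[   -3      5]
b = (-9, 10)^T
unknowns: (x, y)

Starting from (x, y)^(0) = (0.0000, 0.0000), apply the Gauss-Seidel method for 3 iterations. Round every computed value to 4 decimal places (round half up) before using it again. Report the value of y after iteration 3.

Iteration 1:
  x = (-9 - (-4)·0.0000) / (7) = -1.2857
  y = (10 - (-3)·-1.2857) / (5) = 1.2286
Iteration 2:
  x = (-9 - (-4)·1.2286) / (7) = -0.5837
  y = (10 - (-3)·-0.5837) / (5) = 1.6498
Iteration 3:
  x = (-9 - (-4)·1.6498) / (7) = -0.3430
  y = (10 - (-3)·-0.3430) / (5) = 1.7942

1.7942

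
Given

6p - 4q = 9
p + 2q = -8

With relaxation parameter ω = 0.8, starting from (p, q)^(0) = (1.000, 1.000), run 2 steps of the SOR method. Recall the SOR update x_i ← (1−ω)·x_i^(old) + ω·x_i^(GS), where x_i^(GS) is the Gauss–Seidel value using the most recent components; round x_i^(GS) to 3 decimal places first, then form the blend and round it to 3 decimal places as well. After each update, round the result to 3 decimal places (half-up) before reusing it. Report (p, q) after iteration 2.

Iteration 1:
  p: GS value = (9 - (-4)·1.000) / (6) = 2.167;  p ← (1−ω)·1.000 + ω·2.167 = 1.934
  q: GS value = (-8 - (1)·1.934) / (2) = -4.967;  q ← (1−ω)·1.000 + ω·-4.967 = -3.774
Iteration 2:
  p: GS value = (9 - (-4)·-3.774) / (6) = -1.016;  p ← (1−ω)·1.934 + ω·-1.016 = -0.426
  q: GS value = (-8 - (1)·-0.426) / (2) = -3.787;  q ← (1−ω)·-3.774 + ω·-3.787 = -3.784

(-0.426, -3.784)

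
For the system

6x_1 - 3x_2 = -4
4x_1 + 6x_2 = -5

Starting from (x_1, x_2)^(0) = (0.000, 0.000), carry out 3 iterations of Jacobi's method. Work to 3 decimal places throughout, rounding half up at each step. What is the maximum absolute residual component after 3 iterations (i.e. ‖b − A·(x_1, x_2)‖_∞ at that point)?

Iteration 1:
  x_1 = (-4 - (-3)·0.000) / (6) = -0.667
  x_2 = (-5 - (4)·0.000) / (6) = -0.833
Iteration 2:
  x_1 = (-4 - (-3)·-0.833) / (6) = -1.083
  x_2 = (-5 - (4)·-0.667) / (6) = -0.389
Iteration 3:
  x_1 = (-4 - (-3)·-0.389) / (6) = -0.861
  x_2 = (-5 - (4)·-1.083) / (6) = -0.111
Residual b − A·x = (0.833, -0.890); ∞-norm = 0.890

0.890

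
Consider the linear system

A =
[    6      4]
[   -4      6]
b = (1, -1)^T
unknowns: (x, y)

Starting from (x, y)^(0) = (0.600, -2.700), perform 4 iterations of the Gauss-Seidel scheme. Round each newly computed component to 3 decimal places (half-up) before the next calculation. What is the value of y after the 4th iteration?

Iteration 1:
  x = (1 - (4)·-2.700) / (6) = 1.967
  y = (-1 - (-4)·1.967) / (6) = 1.145
Iteration 2:
  x = (1 - (4)·1.145) / (6) = -0.597
  y = (-1 - (-4)·-0.597) / (6) = -0.565
Iteration 3:
  x = (1 - (4)·-0.565) / (6) = 0.543
  y = (-1 - (-4)·0.543) / (6) = 0.195
Iteration 4:
  x = (1 - (4)·0.195) / (6) = 0.037
  y = (-1 - (-4)·0.037) / (6) = -0.142

-0.142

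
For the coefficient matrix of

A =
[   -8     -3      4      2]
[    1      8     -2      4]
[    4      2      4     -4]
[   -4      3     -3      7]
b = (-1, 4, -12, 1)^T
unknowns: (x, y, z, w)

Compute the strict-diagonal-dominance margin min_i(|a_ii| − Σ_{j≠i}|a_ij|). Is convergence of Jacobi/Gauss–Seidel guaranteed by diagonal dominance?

row 1: |-8| − (3+4+2) = -1
row 2: |8| − (1+2+4) = 1
row 3: |4| − (4+2+4) = -6
row 4: |7| − (4+3+3) = -3
minimum over rows = -6 → not strictly diagonally dominant

-6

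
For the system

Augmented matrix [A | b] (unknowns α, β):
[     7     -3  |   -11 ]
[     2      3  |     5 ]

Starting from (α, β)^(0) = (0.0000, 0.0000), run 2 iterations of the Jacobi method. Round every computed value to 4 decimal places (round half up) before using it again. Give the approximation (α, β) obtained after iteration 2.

Iteration 1:
  α = (-11 - (-3)·0.0000) / (7) = -1.5714
  β = (5 - (2)·0.0000) / (3) = 1.6667
Iteration 2:
  α = (-11 - (-3)·1.6667) / (7) = -0.8571
  β = (5 - (2)·-1.5714) / (3) = 2.7143

(-0.8571, 2.7143)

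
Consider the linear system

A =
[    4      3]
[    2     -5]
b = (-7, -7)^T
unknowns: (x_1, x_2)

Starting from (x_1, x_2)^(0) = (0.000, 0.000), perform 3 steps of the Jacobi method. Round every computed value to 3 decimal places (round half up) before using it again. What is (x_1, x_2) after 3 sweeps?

Iteration 1:
  x_1 = (-7 - (3)·0.000) / (4) = -1.750
  x_2 = (-7 - (2)·0.000) / (-5) = 1.400
Iteration 2:
  x_1 = (-7 - (3)·1.400) / (4) = -2.800
  x_2 = (-7 - (2)·-1.750) / (-5) = 0.700
Iteration 3:
  x_1 = (-7 - (3)·0.700) / (4) = -2.275
  x_2 = (-7 - (2)·-2.800) / (-5) = 0.280

(-2.275, 0.280)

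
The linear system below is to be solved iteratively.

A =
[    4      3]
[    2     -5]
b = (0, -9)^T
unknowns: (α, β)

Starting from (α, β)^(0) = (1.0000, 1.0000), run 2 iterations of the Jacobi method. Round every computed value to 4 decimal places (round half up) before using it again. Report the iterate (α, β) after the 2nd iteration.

Iteration 1:
  α = (0 - (3)·1.0000) / (4) = -0.7500
  β = (-9 - (2)·1.0000) / (-5) = 2.2000
Iteration 2:
  α = (0 - (3)·2.2000) / (4) = -1.6500
  β = (-9 - (2)·-0.7500) / (-5) = 1.5000

(-1.6500, 1.5000)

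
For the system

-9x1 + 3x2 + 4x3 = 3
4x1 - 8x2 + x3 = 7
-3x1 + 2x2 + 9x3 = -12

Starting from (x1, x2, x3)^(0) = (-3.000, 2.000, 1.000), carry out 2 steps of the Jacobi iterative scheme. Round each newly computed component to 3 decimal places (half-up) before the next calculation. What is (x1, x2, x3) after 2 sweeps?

Iteration 1:
  x1 = (3 - (3)·2.000 - (4)·1.000) / (-9) = 0.778
  x2 = (7 - (4)·-3.000 - (1)·1.000) / (-8) = -2.250
  x3 = (-12 - (-3)·-3.000 - (2)·2.000) / (9) = -2.778
Iteration 2:
  x1 = (3 - (3)·-2.250 - (4)·-2.778) / (-9) = -2.318
  x2 = (7 - (4)·0.778 - (1)·-2.778) / (-8) = -0.833
  x3 = (-12 - (-3)·0.778 - (2)·-2.250) / (9) = -0.574

(-2.318, -0.833, -0.574)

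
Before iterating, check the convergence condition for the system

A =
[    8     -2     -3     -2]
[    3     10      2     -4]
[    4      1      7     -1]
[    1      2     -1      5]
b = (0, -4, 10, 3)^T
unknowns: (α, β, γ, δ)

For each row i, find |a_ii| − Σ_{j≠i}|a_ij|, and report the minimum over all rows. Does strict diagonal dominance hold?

1

row 1: |8| − (2+3+2) = 1
row 2: |10| − (3+2+4) = 1
row 3: |7| − (4+1+1) = 1
row 4: |5| − (1+2+1) = 1
minimum over rows = 1 → strictly diagonally dominant (convergence guaranteed)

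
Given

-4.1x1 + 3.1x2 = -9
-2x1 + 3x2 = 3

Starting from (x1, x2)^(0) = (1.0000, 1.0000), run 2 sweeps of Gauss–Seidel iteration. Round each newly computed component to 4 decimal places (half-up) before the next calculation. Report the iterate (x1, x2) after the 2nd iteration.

Iteration 1:
  x1 = (-9 - (3.1)·1.0000) / (-4.1) = 2.9512
  x2 = (3 - (-2)·2.9512) / (3) = 2.9675
Iteration 2:
  x1 = (-9 - (3.1)·2.9675) / (-4.1) = 4.4388
  x2 = (3 - (-2)·4.4388) / (3) = 3.9592

(4.4388, 3.9592)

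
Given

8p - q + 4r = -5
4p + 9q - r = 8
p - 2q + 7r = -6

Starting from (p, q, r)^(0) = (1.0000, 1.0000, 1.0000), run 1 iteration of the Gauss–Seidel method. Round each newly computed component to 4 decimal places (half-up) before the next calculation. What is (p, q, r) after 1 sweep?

(-1.0000, 1.4444, -0.3016)

Iteration 1:
  p = (-5 - (-1)·1.0000 - (4)·1.0000) / (8) = -1.0000
  q = (8 - (4)·-1.0000 - (-1)·1.0000) / (9) = 1.4444
  r = (-6 - (1)·-1.0000 - (-2)·1.4444) / (7) = -0.3016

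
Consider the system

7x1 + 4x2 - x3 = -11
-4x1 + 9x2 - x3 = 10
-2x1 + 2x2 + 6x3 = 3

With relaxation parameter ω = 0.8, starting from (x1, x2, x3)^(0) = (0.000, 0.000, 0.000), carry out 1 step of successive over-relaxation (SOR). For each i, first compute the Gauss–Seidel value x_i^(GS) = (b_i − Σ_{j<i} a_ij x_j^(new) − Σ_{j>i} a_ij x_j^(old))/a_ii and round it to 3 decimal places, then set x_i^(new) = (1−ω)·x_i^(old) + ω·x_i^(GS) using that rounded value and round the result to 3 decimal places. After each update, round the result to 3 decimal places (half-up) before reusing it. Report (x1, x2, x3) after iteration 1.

(-1.257, 0.442, -0.053)

Iteration 1:
  x1: GS value = (-11 - (4)·0.000 - (-1)·0.000) / (7) = -1.571;  x1 ← (1−ω)·0.000 + ω·-1.571 = -1.257
  x2: GS value = (10 - (-4)·-1.257 - (-1)·0.000) / (9) = 0.552;  x2 ← (1−ω)·0.000 + ω·0.552 = 0.442
  x3: GS value = (3 - (-2)·-1.257 - (2)·0.442) / (6) = -0.066;  x3 ← (1−ω)·0.000 + ω·-0.066 = -0.053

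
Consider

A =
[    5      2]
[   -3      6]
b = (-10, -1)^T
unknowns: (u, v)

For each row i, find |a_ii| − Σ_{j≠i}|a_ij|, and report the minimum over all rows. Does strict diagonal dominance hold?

row 1: |5| − (2) = 3
row 2: |6| − (3) = 3
minimum over rows = 3 → strictly diagonally dominant (convergence guaranteed)

3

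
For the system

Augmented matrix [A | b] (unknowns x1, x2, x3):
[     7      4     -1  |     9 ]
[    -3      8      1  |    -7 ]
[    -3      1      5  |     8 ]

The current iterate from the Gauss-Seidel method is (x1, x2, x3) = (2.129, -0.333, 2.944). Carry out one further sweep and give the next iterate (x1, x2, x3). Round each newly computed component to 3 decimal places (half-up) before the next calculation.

One sweep:
  x1 = (9 - (4)·-0.333 - (-1)·2.944) / (7) = 1.897
  x2 = (-7 - (-3)·1.897 - (1)·2.944) / (8) = -0.532
  x3 = (8 - (-3)·1.897 - (1)·-0.532) / (5) = 2.845

(1.897, -0.532, 2.845)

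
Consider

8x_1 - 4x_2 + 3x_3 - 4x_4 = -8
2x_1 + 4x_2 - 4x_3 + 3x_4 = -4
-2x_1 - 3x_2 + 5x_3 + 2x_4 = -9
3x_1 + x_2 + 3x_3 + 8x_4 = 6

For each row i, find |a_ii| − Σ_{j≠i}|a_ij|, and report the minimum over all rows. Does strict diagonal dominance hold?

-5

row 1: |8| − (4+3+4) = -3
row 2: |4| − (2+4+3) = -5
row 3: |5| − (2+3+2) = -2
row 4: |8| − (3+1+3) = 1
minimum over rows = -5 → not strictly diagonally dominant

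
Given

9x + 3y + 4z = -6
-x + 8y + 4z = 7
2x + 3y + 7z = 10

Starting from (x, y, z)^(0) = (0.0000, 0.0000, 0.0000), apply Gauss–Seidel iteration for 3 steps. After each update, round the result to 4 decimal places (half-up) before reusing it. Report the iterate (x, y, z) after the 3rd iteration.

(-1.4988, -0.2306, 1.9556)

Iteration 1:
  x = (-6 - (3)·0.0000 - (4)·0.0000) / (9) = -0.6667
  y = (7 - (-1)·-0.6667 - (4)·0.0000) / (8) = 0.7917
  z = (10 - (2)·-0.6667 - (3)·0.7917) / (7) = 1.2798
Iteration 2:
  x = (-6 - (3)·0.7917 - (4)·1.2798) / (9) = -1.4994
  y = (7 - (-1)·-1.4994 - (4)·1.2798) / (8) = 0.0477
  z = (10 - (2)·-1.4994 - (3)·0.0477) / (7) = 1.8365
Iteration 3:
  x = (-6 - (3)·0.0477 - (4)·1.8365) / (9) = -1.4988
  y = (7 - (-1)·-1.4988 - (4)·1.8365) / (8) = -0.2306
  z = (10 - (2)·-1.4988 - (3)·-0.2306) / (7) = 1.9556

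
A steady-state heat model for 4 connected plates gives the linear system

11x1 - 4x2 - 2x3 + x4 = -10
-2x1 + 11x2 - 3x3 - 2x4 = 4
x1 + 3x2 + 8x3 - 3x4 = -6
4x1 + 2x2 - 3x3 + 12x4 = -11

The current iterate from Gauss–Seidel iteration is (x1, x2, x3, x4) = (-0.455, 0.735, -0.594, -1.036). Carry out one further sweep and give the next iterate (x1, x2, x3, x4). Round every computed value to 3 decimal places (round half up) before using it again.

(-0.656, -0.106, -1.017, -0.935)

One sweep:
  x1 = (-10 - (-4)·0.735 - (-2)·-0.594 - (1)·-1.036) / (11) = -0.656
  x2 = (4 - (-2)·-0.656 - (-3)·-0.594 - (-2)·-1.036) / (11) = -0.106
  x3 = (-6 - (1)·-0.656 - (3)·-0.106 - (-3)·-1.036) / (8) = -1.017
  x4 = (-11 - (4)·-0.656 - (2)·-0.106 - (-3)·-1.017) / (12) = -0.935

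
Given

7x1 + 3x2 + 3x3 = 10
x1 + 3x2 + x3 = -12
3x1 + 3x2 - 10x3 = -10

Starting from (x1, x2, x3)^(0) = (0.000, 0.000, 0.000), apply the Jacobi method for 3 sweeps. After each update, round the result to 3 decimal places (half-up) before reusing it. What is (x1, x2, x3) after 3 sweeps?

Iteration 1:
  x1 = (10 - (3)·0.000 - (3)·0.000) / (7) = 1.429
  x2 = (-12 - (1)·0.000 - (1)·0.000) / (3) = -4.000
  x3 = (-10 - (3)·0.000 - (3)·0.000) / (-10) = 1.000
Iteration 2:
  x1 = (10 - (3)·-4.000 - (3)·1.000) / (7) = 2.714
  x2 = (-12 - (1)·1.429 - (1)·1.000) / (3) = -4.810
  x3 = (-10 - (3)·1.429 - (3)·-4.000) / (-10) = 0.229
Iteration 3:
  x1 = (10 - (3)·-4.810 - (3)·0.229) / (7) = 3.392
  x2 = (-12 - (1)·2.714 - (1)·0.229) / (3) = -4.981
  x3 = (-10 - (3)·2.714 - (3)·-4.810) / (-10) = 0.371

(3.392, -4.981, 0.371)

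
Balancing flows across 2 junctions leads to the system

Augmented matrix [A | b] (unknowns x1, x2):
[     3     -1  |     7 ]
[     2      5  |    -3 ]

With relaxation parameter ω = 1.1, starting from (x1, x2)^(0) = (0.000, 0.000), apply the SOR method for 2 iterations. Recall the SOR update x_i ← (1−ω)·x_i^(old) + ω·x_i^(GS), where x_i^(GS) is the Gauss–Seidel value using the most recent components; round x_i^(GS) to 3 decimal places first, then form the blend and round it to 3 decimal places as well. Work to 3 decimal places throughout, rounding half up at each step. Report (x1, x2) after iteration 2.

(1.654, -1.209)

Iteration 1:
  x1: GS value = (7 - (-1)·0.000) / (3) = 2.333;  x1 ← (1−ω)·0.000 + ω·2.333 = 2.566
  x2: GS value = (-3 - (2)·2.566) / (5) = -1.626;  x2 ← (1−ω)·0.000 + ω·-1.626 = -1.789
Iteration 2:
  x1: GS value = (7 - (-1)·-1.789) / (3) = 1.737;  x1 ← (1−ω)·2.566 + ω·1.737 = 1.654
  x2: GS value = (-3 - (2)·1.654) / (5) = -1.262;  x2 ← (1−ω)·-1.789 + ω·-1.262 = -1.209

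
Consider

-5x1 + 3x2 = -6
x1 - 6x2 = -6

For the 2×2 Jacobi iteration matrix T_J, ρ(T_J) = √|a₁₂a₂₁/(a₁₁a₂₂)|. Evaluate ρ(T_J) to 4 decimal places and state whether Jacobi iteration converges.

a₁₂a₂₁/(a₁₁a₂₂) = (3)·(1) / ((-5)·(-6)) = 0.100000
ρ = √|0.100000| = √0.100000 = 0.3162
ρ < 1, so Jacobi converges

0.3162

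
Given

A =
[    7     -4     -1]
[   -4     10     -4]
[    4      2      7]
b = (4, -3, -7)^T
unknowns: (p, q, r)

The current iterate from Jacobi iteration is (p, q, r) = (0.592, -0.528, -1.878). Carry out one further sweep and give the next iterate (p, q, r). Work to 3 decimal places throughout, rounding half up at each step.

One sweep:
  p = (4 - (-4)·-0.528 - (-1)·-1.878) / (7) = 0.001
  q = (-3 - (-4)·0.592 - (-4)·-1.878) / (10) = -0.814
  r = (-7 - (4)·0.592 - (2)·-0.528) / (7) = -1.187

(0.001, -0.814, -1.187)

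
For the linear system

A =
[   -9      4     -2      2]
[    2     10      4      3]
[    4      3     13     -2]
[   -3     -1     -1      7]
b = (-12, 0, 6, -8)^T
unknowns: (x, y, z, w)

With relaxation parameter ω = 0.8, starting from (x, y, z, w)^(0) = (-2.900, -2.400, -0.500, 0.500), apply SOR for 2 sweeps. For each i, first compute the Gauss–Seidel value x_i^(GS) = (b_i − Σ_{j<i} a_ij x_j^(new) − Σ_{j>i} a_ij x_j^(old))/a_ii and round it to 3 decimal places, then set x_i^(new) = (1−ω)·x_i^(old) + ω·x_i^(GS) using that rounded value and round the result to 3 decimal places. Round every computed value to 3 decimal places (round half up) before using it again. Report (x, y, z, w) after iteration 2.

Iteration 1:
  x: GS value = (-12 - (4)·-2.400 - (-2)·-0.500 - (2)·0.500) / (-9) = 0.489;  x ← (1−ω)·-2.900 + ω·0.489 = -0.189
  y: GS value = (0 - (2)·-0.189 - (4)·-0.500 - (3)·0.500) / (10) = 0.088;  y ← (1−ω)·-2.400 + ω·0.088 = -0.410
  z: GS value = (6 - (4)·-0.189 - (3)·-0.410 - (-2)·0.500) / (13) = 0.691;  z ← (1−ω)·-0.500 + ω·0.691 = 0.453
  w: GS value = (-8 - (-3)·-0.189 - (-1)·-0.410 - (-1)·0.453) / (7) = -1.218;  w ← (1−ω)·0.500 + ω·-1.218 = -0.874
Iteration 2:
  x: GS value = (-12 - (4)·-0.410 - (-2)·0.453 - (2)·-0.874) / (-9) = 0.856;  x ← (1−ω)·-0.189 + ω·0.856 = 0.647
  y: GS value = (0 - (2)·0.647 - (4)·0.453 - (3)·-0.874) / (10) = -0.048;  y ← (1−ω)·-0.410 + ω·-0.048 = -0.120
  z: GS value = (6 - (4)·0.647 - (3)·-0.120 - (-2)·-0.874) / (13) = 0.156;  z ← (1−ω)·0.453 + ω·0.156 = 0.215
  w: GS value = (-8 - (-3)·0.647 - (-1)·-0.120 - (-1)·0.215) / (7) = -0.852;  w ← (1−ω)·-0.874 + ω·-0.852 = -0.856

(0.647, -0.120, 0.215, -0.856)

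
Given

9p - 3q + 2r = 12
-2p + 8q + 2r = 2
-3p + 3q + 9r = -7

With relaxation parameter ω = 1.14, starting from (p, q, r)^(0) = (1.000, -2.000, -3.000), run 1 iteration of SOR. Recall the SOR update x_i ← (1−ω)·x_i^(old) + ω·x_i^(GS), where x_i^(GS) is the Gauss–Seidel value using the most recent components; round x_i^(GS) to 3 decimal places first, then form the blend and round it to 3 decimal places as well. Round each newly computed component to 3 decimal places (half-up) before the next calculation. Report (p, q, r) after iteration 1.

(1.380, 1.813, -0.631)

Iteration 1:
  p: GS value = (12 - (-3)·-2.000 - (2)·-3.000) / (9) = 1.333;  p ← (1−ω)·1.000 + ω·1.333 = 1.380
  q: GS value = (2 - (-2)·1.380 - (2)·-3.000) / (8) = 1.345;  q ← (1−ω)·-2.000 + ω·1.345 = 1.813
  r: GS value = (-7 - (-3)·1.380 - (3)·1.813) / (9) = -0.922;  r ← (1−ω)·-3.000 + ω·-0.922 = -0.631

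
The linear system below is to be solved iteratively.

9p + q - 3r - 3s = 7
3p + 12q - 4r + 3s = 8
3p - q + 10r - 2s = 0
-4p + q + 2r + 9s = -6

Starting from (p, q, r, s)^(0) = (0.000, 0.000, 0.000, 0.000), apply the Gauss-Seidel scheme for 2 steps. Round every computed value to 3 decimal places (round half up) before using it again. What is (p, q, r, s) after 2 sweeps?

(0.553, 0.549, -0.177, -0.443)

Iteration 1:
  p = (7 - (1)·0.000 - (-3)·0.000 - (-3)·0.000) / (9) = 0.778
  q = (8 - (3)·0.778 - (-4)·0.000 - (3)·0.000) / (12) = 0.472
  r = (0 - (3)·0.778 - (-1)·0.472 - (-2)·0.000) / (10) = -0.186
  s = (-6 - (-4)·0.778 - (1)·0.472 - (2)·-0.186) / (9) = -0.332
Iteration 2:
  p = (7 - (1)·0.472 - (-3)·-0.186 - (-3)·-0.332) / (9) = 0.553
  q = (8 - (3)·0.553 - (-4)·-0.186 - (3)·-0.332) / (12) = 0.549
  r = (0 - (3)·0.553 - (-1)·0.549 - (-2)·-0.332) / (10) = -0.177
  s = (-6 - (-4)·0.553 - (1)·0.549 - (2)·-0.177) / (9) = -0.443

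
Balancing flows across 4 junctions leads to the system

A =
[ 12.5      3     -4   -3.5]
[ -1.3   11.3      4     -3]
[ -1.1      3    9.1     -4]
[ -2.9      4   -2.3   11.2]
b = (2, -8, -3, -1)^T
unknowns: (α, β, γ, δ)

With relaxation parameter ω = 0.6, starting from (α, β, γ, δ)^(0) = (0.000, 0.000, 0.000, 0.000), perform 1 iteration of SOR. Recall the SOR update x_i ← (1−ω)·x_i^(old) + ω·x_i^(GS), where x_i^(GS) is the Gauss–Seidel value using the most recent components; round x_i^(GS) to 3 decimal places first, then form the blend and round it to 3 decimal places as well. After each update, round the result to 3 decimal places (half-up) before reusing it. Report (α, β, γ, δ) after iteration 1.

(0.096, -0.418, -0.108, 0.038)

Iteration 1:
  α: GS value = (2 - (3)·0.000 - (-4)·0.000 - (-3.5)·0.000) / (12.5) = 0.160;  α ← (1−ω)·0.000 + ω·0.160 = 0.096
  β: GS value = (-8 - (-1.3)·0.096 - (4)·0.000 - (-3)·0.000) / (11.3) = -0.697;  β ← (1−ω)·0.000 + ω·-0.697 = -0.418
  γ: GS value = (-3 - (-1.1)·0.096 - (3)·-0.418 - (-4)·0.000) / (9.1) = -0.180;  γ ← (1−ω)·0.000 + ω·-0.180 = -0.108
  δ: GS value = (-1 - (-2.9)·0.096 - (4)·-0.418 - (-2.3)·-0.108) / (11.2) = 0.063;  δ ← (1−ω)·0.000 + ω·0.063 = 0.038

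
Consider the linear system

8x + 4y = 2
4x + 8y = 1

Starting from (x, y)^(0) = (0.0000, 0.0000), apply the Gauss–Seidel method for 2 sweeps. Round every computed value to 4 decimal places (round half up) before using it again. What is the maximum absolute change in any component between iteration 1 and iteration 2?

Iteration 1:
  x = (2 - (4)·0.0000) / (8) = 0.2500
  y = (1 - (4)·0.2500) / (8) = 0.0000
Iteration 2:
  x = (2 - (4)·0.0000) / (8) = 0.2500
  y = (1 - (4)·0.2500) / (8) = 0.0000
Change: (0.0000, 0.0000) → max |·| = 0.0000

0.0000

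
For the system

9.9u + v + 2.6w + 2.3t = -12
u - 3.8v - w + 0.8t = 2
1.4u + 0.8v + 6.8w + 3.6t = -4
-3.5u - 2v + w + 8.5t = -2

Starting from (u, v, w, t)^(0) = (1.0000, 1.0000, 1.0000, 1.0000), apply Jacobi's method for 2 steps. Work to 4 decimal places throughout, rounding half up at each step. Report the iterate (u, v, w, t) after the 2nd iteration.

Iteration 1:
  u = (-12 - (1)·1.0000 - (2.6)·1.0000 - (2.3)·1.0000) / (9.9) = -1.8081
  v = (2 - (1)·1.0000 - (-1)·1.0000 - (0.8)·1.0000) / (-3.8) = -0.3158
  w = (-4 - (1.4)·1.0000 - (0.8)·1.0000 - (3.6)·1.0000) / (6.8) = -1.4412
  t = (-2 - (-3.5)·1.0000 - (-2)·1.0000 - (1)·1.0000) / (8.5) = 0.2941
Iteration 2:
  u = (-12 - (1)·-0.3158 - (2.6)·-1.4412 - (2.3)·0.2941) / (9.9) = -0.8701
  v = (2 - (1)·-1.8081 - (-1)·-1.4412 - (0.8)·0.2941) / (-3.8) = -0.5610
  w = (-4 - (1.4)·-1.8081 - (0.8)·-0.3158 - (3.6)·0.2941) / (6.8) = -0.3345
  t = (-2 - (-3.5)·-1.8081 - (-2)·-0.3158 - (1)·-1.4412) / (8.5) = -0.8846

(-0.8701, -0.5610, -0.3345, -0.8846)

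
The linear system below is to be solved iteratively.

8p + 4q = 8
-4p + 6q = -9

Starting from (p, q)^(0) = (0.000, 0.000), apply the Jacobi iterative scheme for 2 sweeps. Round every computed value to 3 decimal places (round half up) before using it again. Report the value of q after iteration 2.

-0.833

Iteration 1:
  p = (8 - (4)·0.000) / (8) = 1.000
  q = (-9 - (-4)·0.000) / (6) = -1.500
Iteration 2:
  p = (8 - (4)·-1.500) / (8) = 1.750
  q = (-9 - (-4)·1.000) / (6) = -0.833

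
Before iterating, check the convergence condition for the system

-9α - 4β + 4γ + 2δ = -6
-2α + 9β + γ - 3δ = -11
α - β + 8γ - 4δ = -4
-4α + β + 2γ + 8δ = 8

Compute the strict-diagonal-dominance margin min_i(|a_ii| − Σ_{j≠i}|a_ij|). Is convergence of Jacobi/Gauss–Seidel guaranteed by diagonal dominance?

-1

row 1: |-9| − (4+4+2) = -1
row 2: |9| − (2+1+3) = 3
row 3: |8| − (1+1+4) = 2
row 4: |8| − (4+1+2) = 1
minimum over rows = -1 → not strictly diagonally dominant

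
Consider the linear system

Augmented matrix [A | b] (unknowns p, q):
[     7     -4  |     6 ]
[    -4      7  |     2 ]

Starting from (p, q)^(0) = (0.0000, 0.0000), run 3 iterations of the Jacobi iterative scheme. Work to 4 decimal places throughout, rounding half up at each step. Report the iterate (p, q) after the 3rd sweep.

(1.3003, 0.8688)

Iteration 1:
  p = (6 - (-4)·0.0000) / (7) = 0.8571
  q = (2 - (-4)·0.0000) / (7) = 0.2857
Iteration 2:
  p = (6 - (-4)·0.2857) / (7) = 1.0204
  q = (2 - (-4)·0.8571) / (7) = 0.7755
Iteration 3:
  p = (6 - (-4)·0.7755) / (7) = 1.3003
  q = (2 - (-4)·1.0204) / (7) = 0.8688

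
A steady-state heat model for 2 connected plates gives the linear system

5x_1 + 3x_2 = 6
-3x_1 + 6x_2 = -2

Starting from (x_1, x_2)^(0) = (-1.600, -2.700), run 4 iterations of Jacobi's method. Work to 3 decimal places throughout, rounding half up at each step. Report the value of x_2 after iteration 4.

-0.056

Iteration 1:
  x_1 = (6 - (3)·-2.700) / (5) = 2.820
  x_2 = (-2 - (-3)·-1.600) / (6) = -1.133
Iteration 2:
  x_1 = (6 - (3)·-1.133) / (5) = 1.880
  x_2 = (-2 - (-3)·2.820) / (6) = 1.077
Iteration 3:
  x_1 = (6 - (3)·1.077) / (5) = 0.554
  x_2 = (-2 - (-3)·1.880) / (6) = 0.607
Iteration 4:
  x_1 = (6 - (3)·0.607) / (5) = 0.836
  x_2 = (-2 - (-3)·0.554) / (6) = -0.056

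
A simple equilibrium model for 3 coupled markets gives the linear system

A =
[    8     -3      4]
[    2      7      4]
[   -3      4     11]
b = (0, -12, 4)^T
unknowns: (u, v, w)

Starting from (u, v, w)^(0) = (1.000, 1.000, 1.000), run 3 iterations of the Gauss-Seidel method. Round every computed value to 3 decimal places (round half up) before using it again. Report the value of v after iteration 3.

-1.800

Iteration 1:
  u = (0 - (-3)·1.000 - (4)·1.000) / (8) = -0.125
  v = (-12 - (2)·-0.125 - (4)·1.000) / (7) = -2.250
  w = (4 - (-3)·-0.125 - (4)·-2.250) / (11) = 1.148
Iteration 2:
  u = (0 - (-3)·-2.250 - (4)·1.148) / (8) = -1.418
  v = (-12 - (2)·-1.418 - (4)·1.148) / (7) = -1.965
  w = (4 - (-3)·-1.418 - (4)·-1.965) / (11) = 0.691
Iteration 3:
  u = (0 - (-3)·-1.965 - (4)·0.691) / (8) = -1.082
  v = (-12 - (2)·-1.082 - (4)·0.691) / (7) = -1.800
  w = (4 - (-3)·-1.082 - (4)·-1.800) / (11) = 0.723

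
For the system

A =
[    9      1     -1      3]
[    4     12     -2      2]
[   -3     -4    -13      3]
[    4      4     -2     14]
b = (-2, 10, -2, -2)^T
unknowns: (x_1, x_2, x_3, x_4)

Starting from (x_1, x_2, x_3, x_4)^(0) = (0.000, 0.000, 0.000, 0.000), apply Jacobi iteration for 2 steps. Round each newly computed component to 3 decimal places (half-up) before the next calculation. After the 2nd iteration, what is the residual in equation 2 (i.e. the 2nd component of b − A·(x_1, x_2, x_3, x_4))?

Iteration 1:
  x_1 = (-2 - (1)·0.000 - (-1)·0.000 - (3)·0.000) / (9) = -0.222
  x_2 = (10 - (4)·0.000 - (-2)·0.000 - (2)·0.000) / (12) = 0.833
  x_3 = (-2 - (-3)·0.000 - (-4)·0.000 - (3)·0.000) / (-13) = 0.154
  x_4 = (-2 - (4)·0.000 - (4)·0.000 - (-2)·0.000) / (14) = -0.143
Iteration 2:
  x_1 = (-2 - (1)·0.833 - (-1)·0.154 - (3)·-0.143) / (9) = -0.250
  x_2 = (10 - (4)·-0.222 - (-2)·0.154 - (2)·-0.143) / (12) = 0.957
  x_3 = (-2 - (-3)·-0.222 - (-4)·0.833 - (3)·-0.143) / (-13) = -0.084
  x_4 = (-2 - (4)·-0.222 - (4)·0.833 - (-2)·0.154) / (14) = -0.295
Residual b − A·x = (0.094, -0.062, 0.871, -0.866)

-0.062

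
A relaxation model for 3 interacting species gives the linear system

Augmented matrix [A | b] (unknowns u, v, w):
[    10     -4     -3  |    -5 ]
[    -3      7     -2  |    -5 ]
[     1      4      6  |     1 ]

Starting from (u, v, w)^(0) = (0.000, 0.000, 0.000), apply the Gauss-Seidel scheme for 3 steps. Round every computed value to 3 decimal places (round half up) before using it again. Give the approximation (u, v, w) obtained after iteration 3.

Iteration 1:
  u = (-5 - (-4)·0.000 - (-3)·0.000) / (10) = -0.500
  v = (-5 - (-3)·-0.500 - (-2)·0.000) / (7) = -0.929
  w = (1 - (1)·-0.500 - (4)·-0.929) / (6) = 0.869
Iteration 2:
  u = (-5 - (-4)·-0.929 - (-3)·0.869) / (10) = -0.611
  v = (-5 - (-3)·-0.611 - (-2)·0.869) / (7) = -0.728
  w = (1 - (1)·-0.611 - (4)·-0.728) / (6) = 0.754
Iteration 3:
  u = (-5 - (-4)·-0.728 - (-3)·0.754) / (10) = -0.565
  v = (-5 - (-3)·-0.565 - (-2)·0.754) / (7) = -0.741
  w = (1 - (1)·-0.565 - (4)·-0.741) / (6) = 0.755

(-0.565, -0.741, 0.755)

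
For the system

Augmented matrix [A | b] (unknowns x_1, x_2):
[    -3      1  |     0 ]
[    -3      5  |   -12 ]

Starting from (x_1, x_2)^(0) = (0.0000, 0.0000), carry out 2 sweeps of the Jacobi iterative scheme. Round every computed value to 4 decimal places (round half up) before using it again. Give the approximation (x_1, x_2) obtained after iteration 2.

(-0.8000, -2.4000)

Iteration 1:
  x_1 = (0 - (1)·0.0000) / (-3) = 0.0000
  x_2 = (-12 - (-3)·0.0000) / (5) = -2.4000
Iteration 2:
  x_1 = (0 - (1)·-2.4000) / (-3) = -0.8000
  x_2 = (-12 - (-3)·0.0000) / (5) = -2.4000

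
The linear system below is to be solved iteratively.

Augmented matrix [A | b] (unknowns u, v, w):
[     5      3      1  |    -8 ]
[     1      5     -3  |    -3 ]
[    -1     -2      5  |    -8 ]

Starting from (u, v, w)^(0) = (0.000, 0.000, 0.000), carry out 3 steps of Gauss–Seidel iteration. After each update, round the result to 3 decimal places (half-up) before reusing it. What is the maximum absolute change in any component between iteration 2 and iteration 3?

Iteration 1:
  u = (-8 - (3)·0.000 - (1)·0.000) / (5) = -1.600
  v = (-3 - (1)·-1.600 - (-3)·0.000) / (5) = -0.280
  w = (-8 - (-1)·-1.600 - (-2)·-0.280) / (5) = -2.032
Iteration 2:
  u = (-8 - (3)·-0.280 - (1)·-2.032) / (5) = -1.026
  v = (-3 - (1)·-1.026 - (-3)·-2.032) / (5) = -1.614
  w = (-8 - (-1)·-1.026 - (-2)·-1.614) / (5) = -2.451
Iteration 3:
  u = (-8 - (3)·-1.614 - (1)·-2.451) / (5) = -0.141
  v = (-3 - (1)·-0.141 - (-3)·-2.451) / (5) = -2.042
  w = (-8 - (-1)·-0.141 - (-2)·-2.042) / (5) = -2.445
Change: (0.885, -0.428, 0.006) → max |·| = 0.885

0.885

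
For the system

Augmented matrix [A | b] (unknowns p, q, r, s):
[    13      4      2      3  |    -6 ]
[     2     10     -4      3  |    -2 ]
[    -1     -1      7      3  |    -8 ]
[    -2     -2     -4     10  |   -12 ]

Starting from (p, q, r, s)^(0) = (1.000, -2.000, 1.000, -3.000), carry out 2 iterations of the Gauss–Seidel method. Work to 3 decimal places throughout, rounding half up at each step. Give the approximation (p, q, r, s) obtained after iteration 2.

(-0.650, 0.297, -0.886, -1.625)

Iteration 1:
  p = (-6 - (4)·-2.000 - (2)·1.000 - (3)·-3.000) / (13) = 0.692
  q = (-2 - (2)·0.692 - (-4)·1.000 - (3)·-3.000) / (10) = 0.962
  r = (-8 - (-1)·0.692 - (-1)·0.962 - (3)·-3.000) / (7) = 0.379
  s = (-12 - (-2)·0.692 - (-2)·0.962 - (-4)·0.379) / (10) = -0.718
Iteration 2:
  p = (-6 - (4)·0.962 - (2)·0.379 - (3)·-0.718) / (13) = -0.650
  q = (-2 - (2)·-0.650 - (-4)·0.379 - (3)·-0.718) / (10) = 0.297
  r = (-8 - (-1)·-0.650 - (-1)·0.297 - (3)·-0.718) / (7) = -0.886
  s = (-12 - (-2)·-0.650 - (-2)·0.297 - (-4)·-0.886) / (10) = -1.625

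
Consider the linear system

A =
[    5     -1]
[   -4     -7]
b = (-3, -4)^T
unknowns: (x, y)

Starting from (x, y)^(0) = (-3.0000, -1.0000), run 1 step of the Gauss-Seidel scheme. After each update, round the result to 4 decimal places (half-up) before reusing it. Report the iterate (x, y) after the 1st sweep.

(-0.8000, 1.0286)

Iteration 1:
  x = (-3 - (-1)·-1.0000) / (5) = -0.8000
  y = (-4 - (-4)·-0.8000) / (-7) = 1.0286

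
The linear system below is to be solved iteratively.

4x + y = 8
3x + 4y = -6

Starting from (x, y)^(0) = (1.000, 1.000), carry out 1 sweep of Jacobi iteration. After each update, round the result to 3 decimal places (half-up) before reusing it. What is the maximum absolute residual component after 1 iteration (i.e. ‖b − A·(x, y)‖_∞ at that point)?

3.250

Iteration 1:
  x = (8 - (1)·1.000) / (4) = 1.750
  y = (-6 - (3)·1.000) / (4) = -2.250
Residual b − A·x = (3.250, -2.250); ∞-norm = 3.250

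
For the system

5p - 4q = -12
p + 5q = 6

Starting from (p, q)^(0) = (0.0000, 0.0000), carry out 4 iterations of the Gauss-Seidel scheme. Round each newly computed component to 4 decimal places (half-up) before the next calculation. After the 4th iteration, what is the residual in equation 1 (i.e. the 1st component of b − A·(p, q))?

Iteration 1:
  p = (-12 - (-4)·0.0000) / (5) = -2.4000
  q = (6 - (1)·-2.4000) / (5) = 1.6800
Iteration 2:
  p = (-12 - (-4)·1.6800) / (5) = -1.0560
  q = (6 - (1)·-1.0560) / (5) = 1.4112
Iteration 3:
  p = (-12 - (-4)·1.4112) / (5) = -1.2710
  q = (6 - (1)·-1.2710) / (5) = 1.4542
Iteration 4:
  p = (-12 - (-4)·1.4542) / (5) = -1.2366
  q = (6 - (1)·-1.2366) / (5) = 1.4473
Residual b − A·x = (-0.0278, 0.0001)

-0.0278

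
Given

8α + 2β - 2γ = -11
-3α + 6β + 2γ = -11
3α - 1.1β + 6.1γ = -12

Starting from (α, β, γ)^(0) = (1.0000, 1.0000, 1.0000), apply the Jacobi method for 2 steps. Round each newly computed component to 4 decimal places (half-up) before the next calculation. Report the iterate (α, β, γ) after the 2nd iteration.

(-1.5280, -1.7613, -1.5915)

Iteration 1:
  α = (-11 - (2)·1.0000 - (-2)·1.0000) / (8) = -1.3750
  β = (-11 - (-3)·1.0000 - (2)·1.0000) / (6) = -1.6667
  γ = (-12 - (3)·1.0000 - (-1.1)·1.0000) / (6.1) = -2.2787
Iteration 2:
  α = (-11 - (2)·-1.6667 - (-2)·-2.2787) / (8) = -1.5280
  β = (-11 - (-3)·-1.3750 - (2)·-2.2787) / (6) = -1.7613
  γ = (-12 - (3)·-1.3750 - (-1.1)·-1.6667) / (6.1) = -1.5915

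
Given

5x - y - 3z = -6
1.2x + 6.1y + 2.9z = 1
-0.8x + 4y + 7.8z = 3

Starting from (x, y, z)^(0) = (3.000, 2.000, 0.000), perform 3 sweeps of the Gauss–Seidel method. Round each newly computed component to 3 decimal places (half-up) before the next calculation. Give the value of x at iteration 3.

-1.067

Iteration 1:
  x = (-6 - (-1)·2.000 - (-3)·0.000) / (5) = -0.800
  y = (1 - (1.2)·-0.800 - (2.9)·0.000) / (6.1) = 0.321
  z = (3 - (-0.8)·-0.800 - (4)·0.321) / (7.8) = 0.138
Iteration 2:
  x = (-6 - (-1)·0.321 - (-3)·0.138) / (5) = -1.053
  y = (1 - (1.2)·-1.053 - (2.9)·0.138) / (6.1) = 0.305
  z = (3 - (-0.8)·-1.053 - (4)·0.305) / (7.8) = 0.120
Iteration 3:
  x = (-6 - (-1)·0.305 - (-3)·0.120) / (5) = -1.067
  y = (1 - (1.2)·-1.067 - (2.9)·0.120) / (6.1) = 0.317
  z = (3 - (-0.8)·-1.067 - (4)·0.317) / (7.8) = 0.113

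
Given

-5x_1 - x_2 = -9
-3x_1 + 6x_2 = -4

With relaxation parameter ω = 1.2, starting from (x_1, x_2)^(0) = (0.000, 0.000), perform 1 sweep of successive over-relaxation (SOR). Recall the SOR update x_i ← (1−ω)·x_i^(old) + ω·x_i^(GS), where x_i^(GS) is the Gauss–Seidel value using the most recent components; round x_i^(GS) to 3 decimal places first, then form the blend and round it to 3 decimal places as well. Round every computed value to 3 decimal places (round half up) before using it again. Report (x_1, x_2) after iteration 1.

Iteration 1:
  x_1: GS value = (-9 - (-1)·0.000) / (-5) = 1.800;  x_1 ← (1−ω)·0.000 + ω·1.800 = 2.160
  x_2: GS value = (-4 - (-3)·2.160) / (6) = 0.413;  x_2 ← (1−ω)·0.000 + ω·0.413 = 0.496

(2.160, 0.496)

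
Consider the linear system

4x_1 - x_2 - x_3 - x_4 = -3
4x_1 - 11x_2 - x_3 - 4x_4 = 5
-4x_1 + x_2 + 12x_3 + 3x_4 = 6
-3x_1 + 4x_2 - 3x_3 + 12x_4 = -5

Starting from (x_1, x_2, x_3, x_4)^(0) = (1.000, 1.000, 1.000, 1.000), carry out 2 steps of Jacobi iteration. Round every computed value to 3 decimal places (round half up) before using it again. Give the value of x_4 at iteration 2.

-0.110

Iteration 1:
  x_1 = (-3 - (-1)·1.000 - (-1)·1.000 - (-1)·1.000) / (4) = 0.000
  x_2 = (5 - (4)·1.000 - (-1)·1.000 - (-4)·1.000) / (-11) = -0.545
  x_3 = (6 - (-4)·1.000 - (1)·1.000 - (3)·1.000) / (12) = 0.500
  x_4 = (-5 - (-3)·1.000 - (4)·1.000 - (-3)·1.000) / (12) = -0.250
Iteration 2:
  x_1 = (-3 - (-1)·-0.545 - (-1)·0.500 - (-1)·-0.250) / (4) = -0.824
  x_2 = (5 - (4)·0.000 - (-1)·0.500 - (-4)·-0.250) / (-11) = -0.409
  x_3 = (6 - (-4)·0.000 - (1)·-0.545 - (3)·-0.250) / (12) = 0.608
  x_4 = (-5 - (-3)·0.000 - (4)·-0.545 - (-3)·0.500) / (12) = -0.110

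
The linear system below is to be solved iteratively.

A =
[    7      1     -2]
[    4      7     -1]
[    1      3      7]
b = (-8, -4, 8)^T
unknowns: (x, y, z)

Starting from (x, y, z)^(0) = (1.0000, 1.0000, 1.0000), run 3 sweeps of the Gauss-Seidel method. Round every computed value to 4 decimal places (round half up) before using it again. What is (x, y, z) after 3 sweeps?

Iteration 1:
  x = (-8 - (1)·1.0000 - (-2)·1.0000) / (7) = -1.0000
  y = (-4 - (4)·-1.0000 - (-1)·1.0000) / (7) = 0.1429
  z = (8 - (1)·-1.0000 - (3)·0.1429) / (7) = 1.2245
Iteration 2:
  x = (-8 - (1)·0.1429 - (-2)·1.2245) / (7) = -0.8134
  y = (-4 - (4)·-0.8134 - (-1)·1.2245) / (7) = 0.0683
  z = (8 - (1)·-0.8134 - (3)·0.0683) / (7) = 1.2298
Iteration 3:
  x = (-8 - (1)·0.0683 - (-2)·1.2298) / (7) = -0.8012
  y = (-4 - (4)·-0.8012 - (-1)·1.2298) / (7) = 0.0621
  z = (8 - (1)·-0.8012 - (3)·0.0621) / (7) = 1.2307

(-0.8012, 0.0621, 1.2307)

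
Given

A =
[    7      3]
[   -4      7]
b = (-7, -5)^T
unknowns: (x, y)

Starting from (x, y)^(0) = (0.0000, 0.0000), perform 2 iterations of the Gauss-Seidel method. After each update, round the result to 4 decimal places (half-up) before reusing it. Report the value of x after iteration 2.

Iteration 1:
  x = (-7 - (3)·0.0000) / (7) = -1.0000
  y = (-5 - (-4)·-1.0000) / (7) = -1.2857
Iteration 2:
  x = (-7 - (3)·-1.2857) / (7) = -0.4490
  y = (-5 - (-4)·-0.4490) / (7) = -0.9709

-0.4490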